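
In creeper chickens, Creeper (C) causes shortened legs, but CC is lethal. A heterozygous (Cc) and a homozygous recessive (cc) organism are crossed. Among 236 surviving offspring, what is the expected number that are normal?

Cross: Cc × cc
Punnett square offspring (before lethality): 2 Cc, 2 cc
No CC offspring are produced in this cross.
normal: 2 out of 4 → fraction 1/2
Expected count = 1/2 × 236 = 118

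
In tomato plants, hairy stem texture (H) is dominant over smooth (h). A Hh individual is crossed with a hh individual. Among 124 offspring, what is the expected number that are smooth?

Punnett square for Hh × hh:
Offspring genotypes: 2 Hh, 2 hh
hairy: 2, smooth: 2
smooth: 2 out of 4 → fraction 1/2
Expected count = 1/2 × 124 = 62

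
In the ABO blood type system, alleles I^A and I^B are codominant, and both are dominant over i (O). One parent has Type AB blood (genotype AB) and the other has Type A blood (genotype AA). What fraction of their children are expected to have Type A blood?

Cross: AB × AA
Possible offspring genotypes: 2 AA, 2 AB
Blood type counts: 2 Type A, 2 Type AB
Probability of Type A: 2/4 = 1/2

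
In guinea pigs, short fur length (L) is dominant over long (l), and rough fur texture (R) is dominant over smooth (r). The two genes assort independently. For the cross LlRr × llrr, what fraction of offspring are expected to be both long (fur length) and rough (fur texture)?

Dihybrid cross LlRr × llrr — consider each gene separately:
fur length: Ll × ll → 2 Ll, 2 ll → 2 L_ : 2 ll (out of 4)
fur texture: Rr × rr → 2 Rr, 2 rr → 2 R_ : 2 rr (out of 4)
Looking for: long (ll) and rough (R_)
P(long) = 2/4, P(rough) = 2/4
P(both) = 2/4 × 2/4 = 4/16 = 1/4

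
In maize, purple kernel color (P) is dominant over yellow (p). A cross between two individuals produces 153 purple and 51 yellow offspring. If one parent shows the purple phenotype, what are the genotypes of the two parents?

Observed offspring: 153 purple, 51 yellow
The observed ratio simplifies to 3:1. Yellow (pp) offspring appear, so each parent must contribute one p allele. The parent stated to show purple carries P, so it is Pp. The other parent is then either Pp or pp: Pp × pp would give a 1:1 split, whereas Pp × Pp gives 3:1 — matching the data. So both parents are heterozygous (Pp × Pp).
Parent genotypes: Pp × Pp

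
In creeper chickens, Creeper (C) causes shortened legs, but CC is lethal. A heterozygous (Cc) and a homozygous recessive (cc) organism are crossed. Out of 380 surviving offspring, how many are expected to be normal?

Cross: Cc × cc
Punnett square offspring (before lethality): 2 Cc, 2 cc
No CC offspring are produced in this cross.
normal: 2 out of 4 → fraction 1/2
Expected count = 1/2 × 380 = 190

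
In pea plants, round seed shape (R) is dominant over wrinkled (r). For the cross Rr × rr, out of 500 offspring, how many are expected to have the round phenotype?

Punnett square for Rr × rr:
Offspring genotypes: 2 Rr, 2 rr
Total offspring: 4
Count with target: 2
Probability: 2/4 = 1/2
Expected count = 1/2 × 500 = 250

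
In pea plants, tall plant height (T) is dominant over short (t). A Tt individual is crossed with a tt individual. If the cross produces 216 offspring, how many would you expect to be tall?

Punnett square for Tt × tt:
Offspring genotypes: 2 Tt, 2 tt
tall: 2, short: 2
tall: 2 out of 4 → fraction 1/2
Expected count = 1/2 × 216 = 108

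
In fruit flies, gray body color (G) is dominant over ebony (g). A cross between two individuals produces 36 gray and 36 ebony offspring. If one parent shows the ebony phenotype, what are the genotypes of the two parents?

Observed offspring: 36 gray, 36 ebony
The observed ratio simplifies to 1:1. One parent shows ebony, so its genotype must be gg. A 1:1 offspring split requires the other parent to be heterozygous (Gg).
Parent genotypes: gg × Gg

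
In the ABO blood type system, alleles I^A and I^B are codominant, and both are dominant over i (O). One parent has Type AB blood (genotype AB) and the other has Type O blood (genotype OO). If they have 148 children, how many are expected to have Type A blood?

Cross: AB × OO
Possible offspring genotypes: 2 AO, 2 BO
Blood type counts: 2 Type A, 2 Type B
Probability of Type A: 2/4 = 1/2
Expected count = 1/2 × 148 = 74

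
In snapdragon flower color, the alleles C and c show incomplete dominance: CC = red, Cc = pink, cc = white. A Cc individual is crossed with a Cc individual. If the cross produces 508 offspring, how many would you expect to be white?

Punnett square for Cc × Cc:
Offspring genotypes: 1 CC, 2 Cc, 1 cc
Phenotype counts: 1 red, 2 pink, 1 white
white: 1 out of 4 → fraction 1/4
Expected count = 1/4 × 508 = 127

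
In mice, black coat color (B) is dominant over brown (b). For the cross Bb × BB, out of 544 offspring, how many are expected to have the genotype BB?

Punnett square for Bb × BB:
Offspring genotypes: 2 BB, 2 Bb
Total offspring: 4
Count with target: 2
Probability: 2/4 = 1/2
Expected count = 1/2 × 544 = 272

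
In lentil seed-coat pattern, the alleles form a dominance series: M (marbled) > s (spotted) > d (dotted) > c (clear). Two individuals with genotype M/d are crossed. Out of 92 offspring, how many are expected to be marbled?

Cross: M/d × M/d
Allele dominance: M > s > d > c
Offspring genotypes: 1 M/M, 2 M/d, 1 d/d
Phenotype counts: 3 marbled, 1 dotted
marbled: 3 out of 4 → fraction 3/4
Expected count = 3/4 × 92 = 69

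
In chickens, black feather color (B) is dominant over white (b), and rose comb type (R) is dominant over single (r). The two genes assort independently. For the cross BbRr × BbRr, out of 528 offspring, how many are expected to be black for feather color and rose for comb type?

Dihybrid cross BbRr × BbRr — consider each gene separately:
feather color: Bb × Bb → 1 BB, 2 Bb, 1 bb → 3 B_ : 1 bb (out of 4)
comb type: Rr × Rr → 1 RR, 2 Rr, 1 rr → 3 R_ : 1 rr (out of 4)
Looking for: black (B_) and rose (R_)
P(black) = 3/4, P(rose) = 3/4
P(both) = 3/4 × 3/4 = 9/16
Expected count = 9/16 × 528 = 297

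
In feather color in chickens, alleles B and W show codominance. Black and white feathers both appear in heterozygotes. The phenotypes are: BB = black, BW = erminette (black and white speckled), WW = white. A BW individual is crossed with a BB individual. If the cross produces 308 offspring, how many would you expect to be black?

Punnett square for BW × BB:
Offspring genotypes: 2 BB, 2 BW
Phenotype counts: 2 black, 2 erminette (black and white speckled)
black: 2 out of 4 → fraction 1/2
Expected count = 1/2 × 308 = 154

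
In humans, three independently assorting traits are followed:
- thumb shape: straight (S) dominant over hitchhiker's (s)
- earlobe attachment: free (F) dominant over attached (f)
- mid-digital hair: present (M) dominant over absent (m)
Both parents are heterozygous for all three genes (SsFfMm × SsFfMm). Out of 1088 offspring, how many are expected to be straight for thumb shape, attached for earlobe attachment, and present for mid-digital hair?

Trihybrid cross: SsFfMm × SsFfMm
Each trait segregates independently with a 3:1 phenotypic ratio, so each gene contributes 3/4 (dominant) or 1/4 (recessive).
Target: straight (thumb shape), attached (earlobe attachment), present (mid-digital hair)
Probability = product of independent per-trait probabilities
= 3/4 × 1/4 × 3/4 = 9/64
Expected count = 9/64 × 1088 = 153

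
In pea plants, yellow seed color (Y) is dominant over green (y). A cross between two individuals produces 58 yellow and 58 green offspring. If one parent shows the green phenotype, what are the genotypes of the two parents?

Observed offspring: 58 yellow, 58 green
The observed ratio simplifies to 1:1. One parent shows green, so its genotype must be yy. A 1:1 offspring split requires the other parent to be heterozygous (Yy).
Parent genotypes: yy × Yy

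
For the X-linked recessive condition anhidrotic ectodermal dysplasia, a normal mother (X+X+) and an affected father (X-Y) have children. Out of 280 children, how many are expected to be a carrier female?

Cross: X+X+ × X-Y
Offspring: 2 X+X-, 2 X+Y
Probability of a carrier female: 2/4 = 1/2
Expected count = 1/2 × 280 = 140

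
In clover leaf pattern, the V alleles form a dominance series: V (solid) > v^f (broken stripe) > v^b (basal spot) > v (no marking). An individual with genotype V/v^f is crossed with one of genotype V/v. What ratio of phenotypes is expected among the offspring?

Cross: V/v^f × V/v
Allele dominance: V > v^f > v^b > v
Offspring genotypes: 1 V/V, 1 V/v, 1 V/v^f, 1 v^f/v
Phenotype counts: 3 solid, 1 broken stripe
Ratio: 3 solid : 1 broken stripe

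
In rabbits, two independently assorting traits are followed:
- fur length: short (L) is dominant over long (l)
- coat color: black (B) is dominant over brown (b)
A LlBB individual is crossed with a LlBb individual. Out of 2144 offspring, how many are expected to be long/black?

Dihybrid cross LlBB × LlBb — consider each gene separately:
fur length: Ll × Ll → 1 LL, 2 Ll, 1 ll → 3 L_ : 1 ll (out of 4)
coat color: BB × Bb → 2 BB, 2 Bb → 4 B_ (out of 4)
Combine (counts out of 4 × 4 = 16): short/black (L_B_) = 3×4 = 12; long/black (llB_) = 1×4 = 4
Phenotype counts (out of 16): 12 short/black, 4 long/black
long/black: 4 out of 16 → fraction 1/4
Expected count = 1/4 × 2144 = 536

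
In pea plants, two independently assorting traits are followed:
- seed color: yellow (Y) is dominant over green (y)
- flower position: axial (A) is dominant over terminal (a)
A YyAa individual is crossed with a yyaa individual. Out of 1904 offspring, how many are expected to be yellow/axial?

Dihybrid cross YyAa × yyaa — consider each gene separately:
seed color: Yy × yy → 2 Yy, 2 yy → 2 Y_ : 2 yy (out of 4)
flower position: Aa × aa → 2 Aa, 2 aa → 2 A_ : 2 aa (out of 4)
Combine (counts out of 4 × 4 = 16): yellow/axial (Y_A_) = 2×2 = 4; yellow/terminal (Y_aa) = 2×2 = 4; green/axial (yyA_) = 2×2 = 4; green/terminal (yyaa) = 2×2 = 4
Phenotype counts (out of 16): 4 yellow/axial, 4 yellow/terminal, 4 green/axial, 4 green/terminal
yellow/axial: 4 out of 16 → fraction 1/4
Expected count = 1/4 × 1904 = 476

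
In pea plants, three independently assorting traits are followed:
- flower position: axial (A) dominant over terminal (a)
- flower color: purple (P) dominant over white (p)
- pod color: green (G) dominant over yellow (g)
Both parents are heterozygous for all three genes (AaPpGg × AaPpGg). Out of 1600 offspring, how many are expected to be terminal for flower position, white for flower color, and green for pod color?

Trihybrid cross: AaPpGg × AaPpGg
Each trait segregates independently with a 3:1 phenotypic ratio, so each gene contributes 3/4 (dominant) or 1/4 (recessive).
Target: terminal (flower position), white (flower color), green (pod color)
Probability = product of independent per-trait probabilities
= 1/4 × 1/4 × 3/4 = 3/64
Expected count = 3/64 × 1600 = 75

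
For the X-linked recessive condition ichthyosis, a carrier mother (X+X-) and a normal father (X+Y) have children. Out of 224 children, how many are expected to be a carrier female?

Cross: X+X- × X+Y
Offspring: 1 X+X+, 1 X+Y, 1 X+X-, 1 X-Y
Probability of a carrier female: 1/4
Expected count = 1/4 × 224 = 56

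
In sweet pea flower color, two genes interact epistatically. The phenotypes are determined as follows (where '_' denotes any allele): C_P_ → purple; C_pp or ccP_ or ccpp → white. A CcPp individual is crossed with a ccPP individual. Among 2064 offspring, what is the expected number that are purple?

Cross: CcPp × ccPP — consider each gene separately:
C gene: Cc × cc → 2 Cc, 2 cc → 2 C_ : 2 cc (out of 4)
P gene: Pp × PP → 2 PP, 2 Pp → 4 P_ (out of 4)
Genotype classes (out of 4 × 4 = 16): C_P_ = 2×4 = 8; ccP_ = 2×4 = 8
Apply the phenotype rules: C_P_ (8) → purple; ccP_ (8) → white
Phenotype counts (out of 16): 8 purple, 8 white
purple: 8 out of 16 → fraction 1/2
Expected count = 1/2 × 2064 = 1032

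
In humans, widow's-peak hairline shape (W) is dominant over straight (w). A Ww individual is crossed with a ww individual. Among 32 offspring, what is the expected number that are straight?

Punnett square for Ww × ww:
Offspring genotypes: 2 Ww, 2 ww
widow's-peak: 2, straight: 2
straight: 2 out of 4 → fraction 1/2
Expected count = 1/2 × 32 = 16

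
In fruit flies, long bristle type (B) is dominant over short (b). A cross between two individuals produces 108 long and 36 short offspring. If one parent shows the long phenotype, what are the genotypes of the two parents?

Observed offspring: 108 long, 36 short
The observed ratio simplifies to 3:1. Short (bb) offspring appear, so each parent must contribute one b allele. The parent stated to show long carries B, so it is Bb. The other parent is then either Bb or bb: Bb × bb would give a 1:1 split, whereas Bb × Bb gives 3:1 — matching the data. So both parents are heterozygous (Bb × Bb).
Parent genotypes: Bb × Bb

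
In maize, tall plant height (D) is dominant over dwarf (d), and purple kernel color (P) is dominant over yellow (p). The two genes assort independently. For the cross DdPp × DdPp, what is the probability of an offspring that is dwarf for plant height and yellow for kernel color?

Dihybrid cross DdPp × DdPp — consider each gene separately:
plant height: Dd × Dd → 1 DD, 2 Dd, 1 dd → 3 D_ : 1 dd (out of 4)
kernel color: Pp × Pp → 1 PP, 2 Pp, 1 pp → 3 P_ : 1 pp (out of 4)
Looking for: dwarf (dd) and yellow (pp)
P(dwarf) = 1/4, P(yellow) = 1/4
P(both) = 1/4 × 1/4 = 1/16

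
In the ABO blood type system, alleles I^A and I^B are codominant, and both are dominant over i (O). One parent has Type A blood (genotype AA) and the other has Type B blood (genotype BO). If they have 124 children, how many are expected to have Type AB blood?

Cross: AA × BO
Possible offspring genotypes: 2 AB, 2 AO
Blood type counts: 2 Type AB, 2 Type A
Probability of Type AB: 2/4 = 1/2
Expected count = 1/2 × 124 = 62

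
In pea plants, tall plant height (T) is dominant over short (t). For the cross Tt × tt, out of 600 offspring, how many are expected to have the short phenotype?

Punnett square for Tt × tt:
Offspring genotypes: 2 Tt, 2 tt
Total offspring: 4
Count with target: 2
Probability: 2/4 = 1/2
Expected count = 1/2 × 600 = 300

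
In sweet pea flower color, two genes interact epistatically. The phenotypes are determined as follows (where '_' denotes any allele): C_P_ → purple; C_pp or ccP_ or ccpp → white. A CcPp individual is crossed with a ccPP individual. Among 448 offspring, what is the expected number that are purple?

Cross: CcPp × ccPP — consider each gene separately:
C gene: Cc × cc → 2 Cc, 2 cc → 2 C_ : 2 cc (out of 4)
P gene: Pp × PP → 2 PP, 2 Pp → 4 P_ (out of 4)
Genotype classes (out of 4 × 4 = 16): C_P_ = 2×4 = 8; ccP_ = 2×4 = 8
Apply the phenotype rules: C_P_ (8) → purple; ccP_ (8) → white
Phenotype counts (out of 16): 8 purple, 8 white
purple: 8 out of 16 → fraction 1/2
Expected count = 1/2 × 448 = 224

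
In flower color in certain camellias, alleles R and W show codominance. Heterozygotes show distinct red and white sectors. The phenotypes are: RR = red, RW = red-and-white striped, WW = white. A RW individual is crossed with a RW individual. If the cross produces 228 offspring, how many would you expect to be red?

Punnett square for RW × RW:
Offspring genotypes: 1 RR, 2 RW, 1 WW
Phenotype counts: 1 red, 2 red-and-white striped, 1 white
red: 1 out of 4 → fraction 1/4
Expected count = 1/4 × 228 = 57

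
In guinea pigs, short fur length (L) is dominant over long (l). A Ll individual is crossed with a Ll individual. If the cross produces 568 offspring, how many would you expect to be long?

Punnett square for Ll × Ll:
Offspring genotypes: 1 LL, 2 Ll, 1 ll
short: 3, long: 1
long: 1 out of 4 → fraction 1/4
Expected count = 1/4 × 568 = 142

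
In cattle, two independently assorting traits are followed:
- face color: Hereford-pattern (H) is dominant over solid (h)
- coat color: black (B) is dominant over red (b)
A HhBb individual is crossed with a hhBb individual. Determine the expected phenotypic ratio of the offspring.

Dihybrid cross HhBb × hhBb — consider each gene separately:
face color: Hh × hh → 2 Hh, 2 hh → 2 H_ : 2 hh (out of 4)
coat color: Bb × Bb → 1 BB, 2 Bb, 1 bb → 3 B_ : 1 bb (out of 4)
Combine (counts out of 4 × 4 = 16): Hereford-pattern/black (H_B_) = 2×3 = 6; Hereford-pattern/red (H_bb) = 2×1 = 2; solid/black (hhB_) = 2×3 = 6; solid/red (hhbb) = 2×1 = 2
Phenotype counts (out of 16): 6 Hereford-pattern/black, 2 Hereford-pattern/red, 6 solid/black, 2 solid/red
Ratio: 3 Hereford-pattern/black : 1 Hereford-pattern/red : 3 solid/black : 1 solid/red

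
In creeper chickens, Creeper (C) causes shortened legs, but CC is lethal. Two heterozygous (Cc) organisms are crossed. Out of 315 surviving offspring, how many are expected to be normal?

Cross: Cc × Cc
Punnett square offspring (before lethality): 1 CC, 2 Cc, 1 cc
The CC genotype is lethal (embryos die); surviving offspring: 2 Cc, 1 cc
normal: 1 out of 3 → fraction 1/3
Expected count = 1/3 × 315 = 105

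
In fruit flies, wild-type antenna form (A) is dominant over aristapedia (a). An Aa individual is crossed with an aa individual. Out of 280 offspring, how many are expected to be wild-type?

Punnett square for Aa × aa:
Offspring genotypes: 2 Aa, 2 aa
wild-type: 2, aristapedia: 2
wild-type: 2 out of 4 → fraction 1/2
Expected count = 1/2 × 280 = 140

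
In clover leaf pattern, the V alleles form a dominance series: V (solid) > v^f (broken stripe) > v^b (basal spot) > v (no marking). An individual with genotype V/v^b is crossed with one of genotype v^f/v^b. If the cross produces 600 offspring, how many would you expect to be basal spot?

Cross: V/v^b × v^f/v^b
Allele dominance: V > v^f > v^b > v
Offspring genotypes: 1 V/v^f, 1 V/v^b, 1 v^f/v^b, 1 v^b/v^b
Phenotype counts: 2 solid, 1 broken stripe, 1 basal spot
basal spot: 1 out of 4 → fraction 1/4
Expected count = 1/4 × 600 = 150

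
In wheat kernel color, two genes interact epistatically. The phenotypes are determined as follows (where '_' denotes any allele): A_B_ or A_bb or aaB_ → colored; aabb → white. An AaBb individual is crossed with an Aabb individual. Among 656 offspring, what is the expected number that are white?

Cross: AaBb × Aabb — consider each gene separately:
A gene: Aa × Aa → 1 AA, 2 Aa, 1 aa → 3 A_ : 1 aa (out of 4)
B gene: Bb × bb → 2 Bb, 2 bb → 2 B_ : 2 bb (out of 4)
Genotype classes (out of 4 × 4 = 16): A_B_ = 3×2 = 6; A_bb = 3×2 = 6; aaB_ = 1×2 = 2; aabb = 1×2 = 2
Apply the phenotype rules: A_B_ (6) + A_bb (6) + aaB_ (2) → colored; aabb (2) → white
Phenotype counts (out of 16): 14 colored, 2 white
white: 2 out of 16 → fraction 1/8
Expected count = 1/8 × 656 = 82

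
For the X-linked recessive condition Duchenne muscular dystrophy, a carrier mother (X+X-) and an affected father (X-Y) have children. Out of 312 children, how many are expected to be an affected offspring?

Cross: X+X- × X-Y
Offspring: 1 X+X-, 1 X+Y, 1 X-X-, 1 X-Y
Probability of an affected offspring: 2/4 = 1/2
Expected count = 1/2 × 312 = 156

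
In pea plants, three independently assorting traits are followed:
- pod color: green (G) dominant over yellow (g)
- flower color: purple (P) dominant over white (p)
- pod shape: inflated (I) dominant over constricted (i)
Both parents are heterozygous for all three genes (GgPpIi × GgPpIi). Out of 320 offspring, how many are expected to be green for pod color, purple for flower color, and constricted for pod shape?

Trihybrid cross: GgPpIi × GgPpIi
Each trait segregates independently with a 3:1 phenotypic ratio, so each gene contributes 3/4 (dominant) or 1/4 (recessive).
Target: green (pod color), purple (flower color), constricted (pod shape)
Probability = product of independent per-trait probabilities
= 3/4 × 3/4 × 1/4 = 9/64
Expected count = 9/64 × 320 = 45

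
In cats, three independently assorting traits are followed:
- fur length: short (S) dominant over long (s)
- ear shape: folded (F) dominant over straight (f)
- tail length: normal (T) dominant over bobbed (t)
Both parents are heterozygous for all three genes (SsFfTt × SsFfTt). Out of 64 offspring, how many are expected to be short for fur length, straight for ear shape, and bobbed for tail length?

Trihybrid cross: SsFfTt × SsFfTt
Each trait segregates independently with a 3:1 phenotypic ratio, so each gene contributes 3/4 (dominant) or 1/4 (recessive).
Target: short (fur length), straight (ear shape), bobbed (tail length)
Probability = product of independent per-trait probabilities
= 3/4 × 1/4 × 1/4 = 3/64
Expected count = 3/64 × 64 = 3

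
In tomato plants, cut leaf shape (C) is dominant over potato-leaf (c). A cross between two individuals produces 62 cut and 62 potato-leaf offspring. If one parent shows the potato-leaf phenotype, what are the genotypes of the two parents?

Observed offspring: 62 cut, 62 potato-leaf
The observed ratio simplifies to 1:1. One parent shows potato-leaf, so its genotype must be cc. A 1:1 offspring split requires the other parent to be heterozygous (Cc).
Parent genotypes: cc × Cc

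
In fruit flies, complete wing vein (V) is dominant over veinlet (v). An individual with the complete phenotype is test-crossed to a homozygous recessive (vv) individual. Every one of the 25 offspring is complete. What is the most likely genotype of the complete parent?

Test cross: ? × vv
All offspring are complete.
If the unknown parent were heterozygous (Vv), about half of 25 offspring would be veinlet; none are. The unknown parent is most likely homozygous dominant (VV).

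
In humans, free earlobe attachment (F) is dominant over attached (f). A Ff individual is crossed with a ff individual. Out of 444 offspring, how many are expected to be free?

Punnett square for Ff × ff:
Offspring genotypes: 2 Ff, 2 ff
free: 2, attached: 2
free: 2 out of 4 → fraction 1/2
Expected count = 1/2 × 444 = 222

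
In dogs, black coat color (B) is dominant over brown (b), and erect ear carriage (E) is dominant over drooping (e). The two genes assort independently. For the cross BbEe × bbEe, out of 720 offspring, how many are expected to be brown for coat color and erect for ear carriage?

Dihybrid cross BbEe × bbEe — consider each gene separately:
coat color: Bb × bb → 2 Bb, 2 bb → 2 B_ : 2 bb (out of 4)
ear carriage: Ee × Ee → 1 EE, 2 Ee, 1 ee → 3 E_ : 1 ee (out of 4)
Looking for: brown (bb) and erect (E_)
P(brown) = 2/4, P(erect) = 3/4
P(both) = 2/4 × 3/4 = 6/16 = 3/8
Expected count = 3/8 × 720 = 270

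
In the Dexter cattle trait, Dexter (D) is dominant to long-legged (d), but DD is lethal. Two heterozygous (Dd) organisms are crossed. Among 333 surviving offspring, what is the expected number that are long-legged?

Cross: Dd × Dd
Punnett square offspring (before lethality): 1 DD, 2 Dd, 1 dd
The DD genotype is lethal (embryos die); surviving offspring: 2 Dd, 1 dd
long-legged: 1 out of 3 → fraction 1/3
Expected count = 1/3 × 333 = 111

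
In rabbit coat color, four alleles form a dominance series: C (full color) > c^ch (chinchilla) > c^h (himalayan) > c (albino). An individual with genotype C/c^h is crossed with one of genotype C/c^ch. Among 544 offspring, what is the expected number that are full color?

Cross: C/c^h × C/c^ch
Allele dominance: C > c^ch > c^h > c
Offspring genotypes: 1 C/C, 1 C/c^ch, 1 C/c^h, 1 c^ch/c^h
Phenotype counts: 3 full color, 1 chinchilla
full color: 3 out of 4 → fraction 3/4
Expected count = 3/4 × 544 = 408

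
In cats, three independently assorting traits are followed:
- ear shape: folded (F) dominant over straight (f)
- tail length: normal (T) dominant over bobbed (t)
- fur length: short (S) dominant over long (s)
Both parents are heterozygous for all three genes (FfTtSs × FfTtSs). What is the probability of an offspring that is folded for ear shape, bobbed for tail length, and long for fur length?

Trihybrid cross: FfTtSs × FfTtSs
Each trait segregates independently with a 3:1 phenotypic ratio, so each gene contributes 3/4 (dominant) or 1/4 (recessive).
Target: folded (ear shape), bobbed (tail length), long (fur length)
Probability = product of independent per-trait probabilities
= 3/4 × 1/4 × 1/4 = 3/64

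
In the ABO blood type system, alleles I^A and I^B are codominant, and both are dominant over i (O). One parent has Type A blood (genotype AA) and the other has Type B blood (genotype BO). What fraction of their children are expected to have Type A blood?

Cross: AA × BO
Possible offspring genotypes: 2 AB, 2 AO
Blood type counts: 2 Type AB, 2 Type A
Probability of Type A: 2/4 = 1/2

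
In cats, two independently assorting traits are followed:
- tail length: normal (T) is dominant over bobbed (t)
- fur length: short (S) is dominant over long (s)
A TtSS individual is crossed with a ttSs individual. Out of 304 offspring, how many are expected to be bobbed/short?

Dihybrid cross TtSS × ttSs — consider each gene separately:
tail length: Tt × tt → 2 Tt, 2 tt → 2 T_ : 2 tt (out of 4)
fur length: SS × Ss → 2 SS, 2 Ss → 4 S_ (out of 4)
Combine (counts out of 4 × 4 = 16): normal/short (T_S_) = 2×4 = 8; bobbed/short (ttS_) = 2×4 = 8
Phenotype counts (out of 16): 8 normal/short, 8 bobbed/short
bobbed/short: 8 out of 16 → fraction 1/2
Expected count = 1/2 × 304 = 152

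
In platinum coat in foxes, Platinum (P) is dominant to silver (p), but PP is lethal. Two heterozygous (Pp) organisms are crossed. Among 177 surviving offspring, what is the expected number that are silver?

Cross: Pp × Pp
Punnett square offspring (before lethality): 1 PP, 2 Pp, 1 pp
The PP genotype is lethal (embryos die); surviving offspring: 2 Pp, 1 pp
silver: 1 out of 3 → fraction 1/3
Expected count = 1/3 × 177 = 59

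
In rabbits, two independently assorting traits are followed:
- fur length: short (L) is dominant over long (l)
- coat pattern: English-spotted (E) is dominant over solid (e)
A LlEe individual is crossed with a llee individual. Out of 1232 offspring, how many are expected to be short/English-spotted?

Dihybrid cross LlEe × llee — consider each gene separately:
fur length: Ll × ll → 2 Ll, 2 ll → 2 L_ : 2 ll (out of 4)
coat pattern: Ee × ee → 2 Ee, 2 ee → 2 E_ : 2 ee (out of 4)
Combine (counts out of 4 × 4 = 16): short/English-spotted (L_E_) = 2×2 = 4; short/solid (L_ee) = 2×2 = 4; long/English-spotted (llE_) = 2×2 = 4; long/solid (llee) = 2×2 = 4
Phenotype counts (out of 16): 4 short/English-spotted, 4 short/solid, 4 long/English-spotted, 4 long/solid
short/English-spotted: 4 out of 16 → fraction 1/4
Expected count = 1/4 × 1232 = 308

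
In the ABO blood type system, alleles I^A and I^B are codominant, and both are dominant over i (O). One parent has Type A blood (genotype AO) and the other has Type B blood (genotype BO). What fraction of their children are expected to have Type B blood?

Cross: AO × BO
Possible offspring genotypes: 1 AB, 1 AO, 1 BO, 1 OO
Blood type counts: 1 Type AB, 1 Type A, 1 Type B, 1 Type O
Probability of Type B: 1/4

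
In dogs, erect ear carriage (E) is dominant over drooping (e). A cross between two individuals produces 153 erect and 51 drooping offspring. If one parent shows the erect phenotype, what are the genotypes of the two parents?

Observed offspring: 153 erect, 51 drooping
The observed ratio simplifies to 3:1. Drooping (ee) offspring appear, so each parent must contribute one e allele. The parent stated to show erect carries E, so it is Ee. The other parent is then either Ee or ee: Ee × ee would give a 1:1 split, whereas Ee × Ee gives 3:1 — matching the data. So both parents are heterozygous (Ee × Ee).
Parent genotypes: Ee × Ee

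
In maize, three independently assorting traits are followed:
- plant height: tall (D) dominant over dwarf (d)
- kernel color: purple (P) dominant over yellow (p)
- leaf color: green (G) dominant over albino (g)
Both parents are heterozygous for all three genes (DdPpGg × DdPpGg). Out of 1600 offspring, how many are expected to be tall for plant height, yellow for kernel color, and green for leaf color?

Trihybrid cross: DdPpGg × DdPpGg
Each trait segregates independently with a 3:1 phenotypic ratio, so each gene contributes 3/4 (dominant) or 1/4 (recessive).
Target: tall (plant height), yellow (kernel color), green (leaf color)
Probability = product of independent per-trait probabilities
= 3/4 × 1/4 × 3/4 = 9/64
Expected count = 9/64 × 1600 = 225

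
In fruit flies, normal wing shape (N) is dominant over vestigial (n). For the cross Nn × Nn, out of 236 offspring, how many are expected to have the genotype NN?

Punnett square for Nn × Nn:
Offspring genotypes: 1 NN, 2 Nn, 1 nn
Total offspring: 4
Count with target: 1
Probability: 1/4
Expected count = 1/4 × 236 = 59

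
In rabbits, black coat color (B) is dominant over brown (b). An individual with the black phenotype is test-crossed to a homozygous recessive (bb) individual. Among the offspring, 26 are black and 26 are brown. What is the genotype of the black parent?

Test cross: ? × bb
Offspring: 26 black, 26 brown — approximately 1:1.
A 1:1 ratio in a test cross indicates the unknown parent is heterozygous (Bb).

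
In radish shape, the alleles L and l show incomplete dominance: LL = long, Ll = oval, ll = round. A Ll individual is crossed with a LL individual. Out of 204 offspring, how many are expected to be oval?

Punnett square for Ll × LL:
Offspring genotypes: 2 LL, 2 Ll
Phenotype counts: 2 long, 2 oval
oval: 2 out of 4 → fraction 1/2
Expected count = 1/2 × 204 = 102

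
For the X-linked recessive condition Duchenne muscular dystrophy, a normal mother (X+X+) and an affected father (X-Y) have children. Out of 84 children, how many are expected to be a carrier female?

Cross: X+X+ × X-Y
Offspring: 2 X+X-, 2 X+Y
Probability of a carrier female: 2/4 = 1/2
Expected count = 1/2 × 84 = 42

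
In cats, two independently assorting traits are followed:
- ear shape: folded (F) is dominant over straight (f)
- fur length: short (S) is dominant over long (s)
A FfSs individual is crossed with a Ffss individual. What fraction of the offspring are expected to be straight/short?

Dihybrid cross FfSs × Ffss — consider each gene separately:
ear shape: Ff × Ff → 1 FF, 2 Ff, 1 ff → 3 F_ : 1 ff (out of 4)
fur length: Ss × ss → 2 Ss, 2 ss → 2 S_ : 2 ss (out of 4)
Combine (counts out of 4 × 4 = 16): folded/short (F_S_) = 3×2 = 6; folded/long (F_ss) = 3×2 = 6; straight/short (ffS_) = 1×2 = 2; straight/long (ffss) = 1×2 = 2
Phenotype counts (out of 16): 6 folded/short, 6 folded/long, 2 straight/short, 2 straight/long
straight/short: 2 out of 16
Probability: 2/16 = 1/8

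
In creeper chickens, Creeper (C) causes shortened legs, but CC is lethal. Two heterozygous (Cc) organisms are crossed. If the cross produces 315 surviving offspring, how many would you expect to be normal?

Cross: Cc × Cc
Punnett square offspring (before lethality): 1 CC, 2 Cc, 1 cc
The CC genotype is lethal (embryos die); surviving offspring: 2 Cc, 1 cc
normal: 1 out of 3 → fraction 1/3
Expected count = 1/3 × 315 = 105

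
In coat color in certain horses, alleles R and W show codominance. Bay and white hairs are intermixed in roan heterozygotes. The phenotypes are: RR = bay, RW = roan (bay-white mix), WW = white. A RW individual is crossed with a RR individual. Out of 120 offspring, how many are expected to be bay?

Punnett square for RW × RR:
Offspring genotypes: 2 RR, 2 RW
Phenotype counts: 2 bay, 2 roan (bay-white mix)
bay: 2 out of 4 → fraction 1/2
Expected count = 1/2 × 120 = 60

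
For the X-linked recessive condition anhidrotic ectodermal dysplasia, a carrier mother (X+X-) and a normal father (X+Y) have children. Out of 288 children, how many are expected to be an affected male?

Cross: X+X- × X+Y
Offspring: 1 X+X+, 1 X+Y, 1 X+X-, 1 X-Y
Probability of an affected male: 1/4
Expected count = 1/4 × 288 = 72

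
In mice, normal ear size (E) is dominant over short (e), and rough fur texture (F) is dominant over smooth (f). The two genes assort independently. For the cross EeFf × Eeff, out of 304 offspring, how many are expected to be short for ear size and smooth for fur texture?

Dihybrid cross EeFf × Eeff — consider each gene separately:
ear size: Ee × Ee → 1 EE, 2 Ee, 1 ee → 3 E_ : 1 ee (out of 4)
fur texture: Ff × ff → 2 Ff, 2 ff → 2 F_ : 2 ff (out of 4)
Looking for: short (ee) and smooth (ff)
P(short) = 1/4, P(smooth) = 2/4
P(both) = 1/4 × 2/4 = 2/16 = 1/8
Expected count = 1/8 × 304 = 38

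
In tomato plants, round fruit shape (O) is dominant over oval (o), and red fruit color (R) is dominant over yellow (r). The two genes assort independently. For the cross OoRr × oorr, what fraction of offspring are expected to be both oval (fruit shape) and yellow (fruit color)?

Dihybrid cross OoRr × oorr — consider each gene separately:
fruit shape: Oo × oo → 2 Oo, 2 oo → 2 O_ : 2 oo (out of 4)
fruit color: Rr × rr → 2 Rr, 2 rr → 2 R_ : 2 rr (out of 4)
Looking for: oval (oo) and yellow (rr)
P(oval) = 2/4, P(yellow) = 2/4
P(both) = 2/4 × 2/4 = 4/16 = 1/4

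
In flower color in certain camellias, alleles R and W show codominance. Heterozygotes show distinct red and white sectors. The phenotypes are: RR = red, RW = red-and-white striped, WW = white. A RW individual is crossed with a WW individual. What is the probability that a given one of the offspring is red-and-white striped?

Punnett square for RW × WW:
Offspring genotypes: 2 RW, 2 WW
Phenotype counts: 2 red-and-white striped, 2 white
red-and-white striped: 2 out of 4
Probability: 2/4 = 1/2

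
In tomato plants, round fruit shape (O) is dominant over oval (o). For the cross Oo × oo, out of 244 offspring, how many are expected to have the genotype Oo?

Punnett square for Oo × oo:
Offspring genotypes: 2 Oo, 2 oo
Total offspring: 4
Count with target: 2
Probability: 2/4 = 1/2
Expected count = 1/2 × 244 = 122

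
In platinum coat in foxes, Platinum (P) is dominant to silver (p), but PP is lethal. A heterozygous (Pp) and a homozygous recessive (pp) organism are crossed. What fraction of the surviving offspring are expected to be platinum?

Cross: Pp × pp
Punnett square offspring (before lethality): 2 Pp, 2 pp
No PP offspring are produced in this cross.
platinum: 2 out of 4
Probability: 2/4 = 1/2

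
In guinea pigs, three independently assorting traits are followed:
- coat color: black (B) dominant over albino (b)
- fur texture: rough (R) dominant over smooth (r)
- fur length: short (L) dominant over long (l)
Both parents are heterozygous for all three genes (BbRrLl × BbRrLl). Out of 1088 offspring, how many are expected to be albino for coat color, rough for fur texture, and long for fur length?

Trihybrid cross: BbRrLl × BbRrLl
Each trait segregates independently with a 3:1 phenotypic ratio, so each gene contributes 3/4 (dominant) or 1/4 (recessive).
Target: albino (coat color), rough (fur texture), long (fur length)
Probability = product of independent per-trait probabilities
= 1/4 × 3/4 × 1/4 = 3/64
Expected count = 3/64 × 1088 = 51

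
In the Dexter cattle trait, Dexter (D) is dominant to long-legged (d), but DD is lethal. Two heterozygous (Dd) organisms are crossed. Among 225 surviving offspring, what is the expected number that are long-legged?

Cross: Dd × Dd
Punnett square offspring (before lethality): 1 DD, 2 Dd, 1 dd
The DD genotype is lethal (embryos die); surviving offspring: 2 Dd, 1 dd
long-legged: 1 out of 3 → fraction 1/3
Expected count = 1/3 × 225 = 75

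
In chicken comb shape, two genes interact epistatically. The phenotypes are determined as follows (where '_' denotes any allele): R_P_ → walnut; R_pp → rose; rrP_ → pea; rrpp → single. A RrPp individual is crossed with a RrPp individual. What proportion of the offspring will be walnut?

Cross: RrPp × RrPp — consider each gene separately:
R gene: Rr × Rr → 1 RR, 2 Rr, 1 rr → 3 R_ : 1 rr (out of 4)
P gene: Pp × Pp → 1 PP, 2 Pp, 1 pp → 3 P_ : 1 pp (out of 4)
Genotype classes (out of 4 × 4 = 16): R_P_ = 3×3 = 9; R_pp = 3×1 = 3; rrP_ = 1×3 = 3; rrpp = 1×1 = 1
Apply the phenotype rules: R_P_ (9) → walnut; R_pp (3) → rose; rrP_ (3) → pea; rrpp (1) → single
Phenotype counts (out of 16): 9 walnut, 3 rose, 3 pea, 1 single
walnut: 9 out of 16
Probability: 9/16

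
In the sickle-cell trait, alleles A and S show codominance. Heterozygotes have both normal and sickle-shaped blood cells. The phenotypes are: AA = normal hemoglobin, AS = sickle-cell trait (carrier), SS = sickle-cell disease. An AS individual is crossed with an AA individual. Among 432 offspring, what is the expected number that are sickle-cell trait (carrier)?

Punnett square for AS × AA:
Offspring genotypes: 2 AA, 2 AS
Phenotype counts: 2 normal hemoglobin, 2 sickle-cell trait (carrier)
sickle-cell trait (carrier): 2 out of 4 → fraction 1/2
Expected count = 1/2 × 432 = 216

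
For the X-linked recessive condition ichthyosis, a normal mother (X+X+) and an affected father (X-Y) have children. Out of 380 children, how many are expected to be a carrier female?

Cross: X+X+ × X-Y
Offspring: 2 X+X-, 2 X+Y
Probability of a carrier female: 2/4 = 1/2
Expected count = 1/2 × 380 = 190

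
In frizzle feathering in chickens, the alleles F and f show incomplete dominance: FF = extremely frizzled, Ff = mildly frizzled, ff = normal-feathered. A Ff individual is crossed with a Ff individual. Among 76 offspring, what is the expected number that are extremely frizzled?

Punnett square for Ff × Ff:
Offspring genotypes: 1 FF, 2 Ff, 1 ff
Phenotype counts: 1 extremely frizzled, 2 mildly frizzled, 1 normal-feathered
extremely frizzled: 1 out of 4 → fraction 1/4
Expected count = 1/4 × 76 = 19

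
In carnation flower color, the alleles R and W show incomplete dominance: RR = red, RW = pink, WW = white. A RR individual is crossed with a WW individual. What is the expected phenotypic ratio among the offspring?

Punnett square for RR × WW:
Offspring genotypes: 4 RW
Phenotype counts: 4 pink
Ratio: all pink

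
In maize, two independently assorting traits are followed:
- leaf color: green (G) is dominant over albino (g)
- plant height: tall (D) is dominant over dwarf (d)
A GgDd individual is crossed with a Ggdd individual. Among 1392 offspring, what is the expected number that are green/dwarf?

Dihybrid cross GgDd × Ggdd — consider each gene separately:
leaf color: Gg × Gg → 1 GG, 2 Gg, 1 gg → 3 G_ : 1 gg (out of 4)
plant height: Dd × dd → 2 Dd, 2 dd → 2 D_ : 2 dd (out of 4)
Combine (counts out of 4 × 4 = 16): green/tall (G_D_) = 3×2 = 6; green/dwarf (G_dd) = 3×2 = 6; albino/tall (ggD_) = 1×2 = 2; albino/dwarf (ggdd) = 1×2 = 2
Phenotype counts (out of 16): 6 green/tall, 6 green/dwarf, 2 albino/tall, 2 albino/dwarf
green/dwarf: 6 out of 16 → fraction 3/8
Expected count = 3/8 × 1392 = 522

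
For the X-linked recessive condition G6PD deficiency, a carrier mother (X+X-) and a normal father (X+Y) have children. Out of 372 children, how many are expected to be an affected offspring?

Cross: X+X- × X+Y
Offspring: 1 X+X+, 1 X+Y, 1 X+X-, 1 X-Y
Probability of an affected offspring: 1/4
Expected count = 1/4 × 372 = 93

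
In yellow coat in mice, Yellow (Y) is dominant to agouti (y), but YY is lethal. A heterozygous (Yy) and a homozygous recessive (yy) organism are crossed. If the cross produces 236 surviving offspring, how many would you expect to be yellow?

Cross: Yy × yy
Punnett square offspring (before lethality): 2 Yy, 2 yy
No YY offspring are produced in this cross.
yellow: 2 out of 4 → fraction 1/2
Expected count = 1/2 × 236 = 118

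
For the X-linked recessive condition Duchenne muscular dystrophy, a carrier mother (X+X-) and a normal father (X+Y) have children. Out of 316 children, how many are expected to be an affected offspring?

Cross: X+X- × X+Y
Offspring: 1 X+X+, 1 X+Y, 1 X+X-, 1 X-Y
Probability of an affected offspring: 1/4
Expected count = 1/4 × 316 = 79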